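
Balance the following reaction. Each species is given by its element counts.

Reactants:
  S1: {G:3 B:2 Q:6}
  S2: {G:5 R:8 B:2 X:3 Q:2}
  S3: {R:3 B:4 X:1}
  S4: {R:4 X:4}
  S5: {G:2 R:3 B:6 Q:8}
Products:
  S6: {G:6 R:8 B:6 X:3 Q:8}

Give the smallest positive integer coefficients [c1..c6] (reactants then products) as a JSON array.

G: 4·3+4·5+2·0+1·0+2·2 = 36 | 6·6 = 36
R: 4·0+4·8+2·3+1·4+2·3 = 48 | 6·8 = 48
B: 4·2+4·2+2·4+1·0+2·6 = 36 | 6·6 = 36
X: 4·0+4·3+2·1+1·4+2·0 = 18 | 6·3 = 18
Q: 4·6+4·2+2·0+1·0+2·8 = 48 | 6·8 = 48
gcd(4,4,2,1,2,6) = 1

Coefficients: [4, 4, 2, 1, 2, 6]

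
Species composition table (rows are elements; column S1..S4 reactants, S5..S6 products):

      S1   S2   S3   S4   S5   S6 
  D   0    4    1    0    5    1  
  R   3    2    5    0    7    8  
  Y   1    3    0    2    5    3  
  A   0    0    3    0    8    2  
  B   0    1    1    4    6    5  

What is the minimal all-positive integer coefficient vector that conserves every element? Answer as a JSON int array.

Coefficients: [5, 1, 6, 6, 1, 5]

D: 5·0+1·4+6·1+6·0 = 10 | 1·5+5·1 = 10
R: 5·3+1·2+6·5+6·0 = 47 | 1·7+5·8 = 47
Y: 5·1+1·3+6·0+6·2 = 20 | 1·5+5·3 = 20
A: 5·0+1·0+6·3+6·0 = 18 | 1·8+5·2 = 18
B: 5·0+1·1+6·1+6·4 = 31 | 1·6+5·5 = 31
gcd(5,1,6,6,1,5) = 1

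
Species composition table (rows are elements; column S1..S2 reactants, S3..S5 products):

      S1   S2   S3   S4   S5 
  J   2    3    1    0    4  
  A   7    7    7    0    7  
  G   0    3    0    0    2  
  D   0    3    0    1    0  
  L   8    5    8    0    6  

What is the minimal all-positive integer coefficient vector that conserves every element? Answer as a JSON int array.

J: 5·2+2·3 = 16 | 4·1+6·0+3·4 = 16
A: 5·7+2·7 = 49 | 4·7+6·0+3·7 = 49
G: 5·0+2·3 = 6 | 4·0+6·0+3·2 = 6
D: 5·0+2·3 = 6 | 4·0+6·1+3·0 = 6
L: 5·8+2·5 = 50 | 4·8+6·0+3·6 = 50
gcd(5,2,4,6,3) = 1

Coefficients: [5, 2, 4, 6, 3]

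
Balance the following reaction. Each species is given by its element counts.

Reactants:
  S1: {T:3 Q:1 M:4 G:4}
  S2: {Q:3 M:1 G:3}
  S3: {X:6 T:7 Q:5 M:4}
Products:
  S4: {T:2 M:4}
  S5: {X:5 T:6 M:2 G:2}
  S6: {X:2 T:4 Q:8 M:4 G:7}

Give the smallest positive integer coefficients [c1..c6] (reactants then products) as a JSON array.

Coefficients: [5, 4, 3, 4, 2, 4]

X: 5·0+4·0+3·6 = 18 | 4·0+2·5+4·2 = 18
T: 5·3+4·0+3·7 = 36 | 4·2+2·6+4·4 = 36
Q: 5·1+4·3+3·5 = 32 | 4·0+2·0+4·8 = 32
M: 5·4+4·1+3·4 = 36 | 4·4+2·2+4·4 = 36
G: 5·4+4·3+3·0 = 32 | 4·0+2·2+4·7 = 32
gcd(5,4,3,4,2,4) = 1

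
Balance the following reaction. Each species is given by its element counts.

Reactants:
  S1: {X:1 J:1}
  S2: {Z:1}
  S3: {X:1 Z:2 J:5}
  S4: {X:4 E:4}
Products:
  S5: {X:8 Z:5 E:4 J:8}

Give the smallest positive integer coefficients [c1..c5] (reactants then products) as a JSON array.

Coefficients: [3, 3, 1, 1, 1]

X: 3·1+3·0+1·1+1·4 = 8 | 1·8 = 8
Z: 3·0+3·1+1·2+1·0 = 5 | 1·5 = 5
E: 3·0+3·0+1·0+1·4 = 4 | 1·4 = 4
J: 3·1+3·0+1·5+1·0 = 8 | 1·8 = 8
gcd(3,3,1,1,1) = 1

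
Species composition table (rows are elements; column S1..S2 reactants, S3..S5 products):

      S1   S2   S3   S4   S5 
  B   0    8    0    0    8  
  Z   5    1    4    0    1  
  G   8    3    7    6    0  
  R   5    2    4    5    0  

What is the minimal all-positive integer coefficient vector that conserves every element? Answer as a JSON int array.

B: 4·0+5·8 = 40 | 5·0+2·0+5·8 = 40
Z: 4·5+5·1 = 25 | 5·4+2·0+5·1 = 25
G: 4·8+5·3 = 47 | 5·7+2·6+5·0 = 47
R: 4·5+5·2 = 30 | 5·4+2·5+5·0 = 30
gcd(4,5,5,2,5) = 1

Coefficients: [4, 5, 5, 2, 5]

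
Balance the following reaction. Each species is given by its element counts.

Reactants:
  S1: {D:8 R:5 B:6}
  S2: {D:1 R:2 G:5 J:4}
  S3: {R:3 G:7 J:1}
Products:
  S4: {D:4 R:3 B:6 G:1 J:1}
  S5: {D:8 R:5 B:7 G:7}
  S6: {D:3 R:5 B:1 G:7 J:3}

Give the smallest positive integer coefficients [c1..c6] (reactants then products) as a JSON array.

D: 3·8+3·1+4·0 = 27 | 1·4+1·8+5·3 = 27
R: 3·5+3·2+4·3 = 33 | 1·3+1·5+5·5 = 33
B: 3·6+3·0+4·0 = 18 | 1·6+1·7+5·1 = 18
G: 3·0+3·5+4·7 = 43 | 1·1+1·7+5·7 = 43
J: 3·0+3·4+4·1 = 16 | 1·1+1·0+5·3 = 16
gcd(3,3,4,1,1,5) = 1

Coefficients: [3, 3, 4, 1, 1, 5]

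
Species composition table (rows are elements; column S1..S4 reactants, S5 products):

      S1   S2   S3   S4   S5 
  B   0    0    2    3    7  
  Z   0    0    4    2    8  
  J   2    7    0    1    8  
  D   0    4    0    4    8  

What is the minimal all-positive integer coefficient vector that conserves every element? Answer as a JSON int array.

B: 6·0+2·0+5·2+6·3 = 28 | 4·7 = 28
Z: 6·0+2·0+5·4+6·2 = 32 | 4·8 = 32
J: 6·2+2·7+5·0+6·1 = 32 | 4·8 = 32
D: 6·0+2·4+5·0+6·4 = 32 | 4·8 = 32
gcd(6,2,5,6,4) = 1

Coefficients: [6, 2, 5, 6, 4]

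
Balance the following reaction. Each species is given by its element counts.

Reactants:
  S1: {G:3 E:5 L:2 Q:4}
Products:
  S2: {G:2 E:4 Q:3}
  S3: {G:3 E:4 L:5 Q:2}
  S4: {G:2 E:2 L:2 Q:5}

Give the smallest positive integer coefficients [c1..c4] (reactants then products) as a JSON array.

Coefficients: [6, 5, 2, 1]

G: 6·3 = 18 | 5·2+2·3+1·2 = 18
E: 6·5 = 30 | 5·4+2·4+1·2 = 30
L: 6·2 = 12 | 5·0+2·5+1·2 = 12
Q: 6·4 = 24 | 5·3+2·2+1·5 = 24
gcd(6,5,2,1) = 1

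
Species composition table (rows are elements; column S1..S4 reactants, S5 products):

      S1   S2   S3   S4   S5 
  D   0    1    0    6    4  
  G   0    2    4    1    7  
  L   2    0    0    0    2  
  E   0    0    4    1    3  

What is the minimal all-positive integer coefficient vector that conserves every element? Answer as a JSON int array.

D: 3·0+6·1+2·0+1·6 = 12 | 3·4 = 12
G: 3·0+6·2+2·4+1·1 = 21 | 3·7 = 21
L: 3·2+6·0+2·0+1·0 = 6 | 3·2 = 6
E: 3·0+6·0+2·4+1·1 = 9 | 3·3 = 9
gcd(3,6,2,1,3) = 1

Coefficients: [3, 6, 2, 1, 3]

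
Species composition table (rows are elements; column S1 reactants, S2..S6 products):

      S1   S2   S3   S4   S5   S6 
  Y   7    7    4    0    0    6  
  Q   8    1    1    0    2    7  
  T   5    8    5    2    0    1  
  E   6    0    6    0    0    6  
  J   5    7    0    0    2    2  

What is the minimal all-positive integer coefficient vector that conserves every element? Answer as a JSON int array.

Y: 5·7 = 35 | 1·7+1·4+4·0+5·0+4·6 = 35
Q: 5·8 = 40 | 1·1+1·1+4·0+5·2+4·7 = 40
T: 5·5 = 25 | 1·8+1·5+4·2+5·0+4·1 = 25
E: 5·6 = 30 | 1·0+1·6+4·0+5·0+4·6 = 30
J: 5·5 = 25 | 1·7+1·0+4·0+5·2+4·2 = 25
gcd(5,1,1,4,5,4) = 1

Coefficients: [5, 1, 1, 4, 5, 4]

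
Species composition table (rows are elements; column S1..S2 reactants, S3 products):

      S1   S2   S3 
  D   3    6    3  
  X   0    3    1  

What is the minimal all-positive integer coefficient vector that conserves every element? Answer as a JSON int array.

Coefficients: [1, 1, 3]

D: 1·3+1·6 = 9 | 3·3 = 9
X: 1·0+1·3 = 3 | 3·1 = 3
gcd(1,1,3) = 1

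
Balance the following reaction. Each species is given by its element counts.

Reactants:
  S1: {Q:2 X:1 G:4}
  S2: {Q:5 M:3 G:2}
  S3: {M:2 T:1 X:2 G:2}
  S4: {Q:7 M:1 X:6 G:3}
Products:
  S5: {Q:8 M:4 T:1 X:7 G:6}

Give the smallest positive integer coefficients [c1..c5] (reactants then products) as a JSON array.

Q: 1·2+2·5+5·0+4·7 = 40 | 5·8 = 40
M: 1·0+2·3+5·2+4·1 = 20 | 5·4 = 20
T: 1·0+2·0+5·1+4·0 = 5 | 5·1 = 5
X: 1·1+2·0+5·2+4·6 = 35 | 5·7 = 35
G: 1·4+2·2+5·2+4·3 = 30 | 5·6 = 30
gcd(1,2,5,4,5) = 1

Coefficients: [1, 2, 5, 4, 5]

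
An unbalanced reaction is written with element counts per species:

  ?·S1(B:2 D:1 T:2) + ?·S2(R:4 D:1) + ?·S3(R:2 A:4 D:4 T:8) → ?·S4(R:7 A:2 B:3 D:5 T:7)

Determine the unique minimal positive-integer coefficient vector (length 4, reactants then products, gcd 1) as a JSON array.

Coefficients: [3, 3, 1, 2]

R: 3·0+3·4+1·2 = 14 | 2·7 = 14
A: 3·0+3·0+1·4 = 4 | 2·2 = 4
B: 3·2+3·0+1·0 = 6 | 2·3 = 6
D: 3·1+3·1+1·4 = 10 | 2·5 = 10
T: 3·2+3·0+1·8 = 14 | 2·7 = 14
gcd(3,3,1,2) = 1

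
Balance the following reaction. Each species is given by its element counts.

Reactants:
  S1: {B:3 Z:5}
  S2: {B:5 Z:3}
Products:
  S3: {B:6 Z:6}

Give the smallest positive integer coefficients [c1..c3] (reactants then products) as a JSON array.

B: 3·3+3·5 = 24 | 4·6 = 24
Z: 3·5+3·3 = 24 | 4·6 = 24
gcd(3,3,4) = 1

Coefficients: [3, 3, 4]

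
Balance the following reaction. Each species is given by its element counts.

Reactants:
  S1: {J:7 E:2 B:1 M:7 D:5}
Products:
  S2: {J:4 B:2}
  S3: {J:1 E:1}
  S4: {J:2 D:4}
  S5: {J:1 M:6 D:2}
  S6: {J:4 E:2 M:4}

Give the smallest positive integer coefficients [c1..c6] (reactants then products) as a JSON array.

Coefficients: [4, 2, 6, 3, 4, 1]

J: 4·7 = 28 | 2·4+6·1+3·2+4·1+1·4 = 28
E: 4·2 = 8 | 2·0+6·1+3·0+4·0+1·2 = 8
B: 4·1 = 4 | 2·2+6·0+3·0+4·0+1·0 = 4
M: 4·7 = 28 | 2·0+6·0+3·0+4·6+1·4 = 28
D: 4·5 = 20 | 2·0+6·0+3·4+4·2+1·0 = 20
gcd(4,2,6,3,4,1) = 1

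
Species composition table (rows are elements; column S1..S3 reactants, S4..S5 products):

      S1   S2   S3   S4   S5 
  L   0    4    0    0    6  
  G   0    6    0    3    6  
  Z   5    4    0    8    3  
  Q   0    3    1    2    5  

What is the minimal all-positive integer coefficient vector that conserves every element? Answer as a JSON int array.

Coefficients: [2, 3, 5, 2, 2]

L: 2·0+3·4+5·0 = 12 | 2·0+2·6 = 12
G: 2·0+3·6+5·0 = 18 | 2·3+2·6 = 18
Z: 2·5+3·4+5·0 = 22 | 2·8+2·3 = 22
Q: 2·0+3·3+5·1 = 14 | 2·2+2·5 = 14
gcd(2,3,5,2,2) = 1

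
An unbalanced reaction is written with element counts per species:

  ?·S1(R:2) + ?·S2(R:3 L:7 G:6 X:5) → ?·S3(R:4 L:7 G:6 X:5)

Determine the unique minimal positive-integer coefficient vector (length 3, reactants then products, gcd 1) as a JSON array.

R: 1·2+2·3 = 8 | 2·4 = 8
L: 1·0+2·7 = 14 | 2·7 = 14
G: 1·0+2·6 = 12 | 2·6 = 12
X: 1·0+2·5 = 10 | 2·5 = 10
gcd(1,2,2) = 1

Coefficients: [1, 2, 2]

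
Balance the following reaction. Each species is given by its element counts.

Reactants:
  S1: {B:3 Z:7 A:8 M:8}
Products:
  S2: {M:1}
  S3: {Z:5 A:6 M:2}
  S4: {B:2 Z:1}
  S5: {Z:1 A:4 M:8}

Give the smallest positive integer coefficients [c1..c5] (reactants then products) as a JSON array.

Coefficients: [2, 4, 2, 3, 1]

B: 2·3 = 6 | 4·0+2·0+3·2+1·0 = 6
Z: 2·7 = 14 | 4·0+2·5+3·1+1·1 = 14
A: 2·8 = 16 | 4·0+2·6+3·0+1·4 = 16
M: 2·8 = 16 | 4·1+2·2+3·0+1·8 = 16
gcd(2,4,2,3,1) = 1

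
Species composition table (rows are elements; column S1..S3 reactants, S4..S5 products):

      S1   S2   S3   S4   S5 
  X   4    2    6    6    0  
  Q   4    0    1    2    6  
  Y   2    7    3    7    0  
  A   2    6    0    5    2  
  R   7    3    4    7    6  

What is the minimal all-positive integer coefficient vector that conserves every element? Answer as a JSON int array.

Coefficients: [4, 4, 2, 6, 1]

X: 4·4+4·2+2·6 = 36 | 6·6+1·0 = 36
Q: 4·4+4·0+2·1 = 18 | 6·2+1·6 = 18
Y: 4·2+4·7+2·3 = 42 | 6·7+1·0 = 42
A: 4·2+4·6+2·0 = 32 | 6·5+1·2 = 32
R: 4·7+4·3+2·4 = 48 | 6·7+1·6 = 48
gcd(4,4,2,6,1) = 1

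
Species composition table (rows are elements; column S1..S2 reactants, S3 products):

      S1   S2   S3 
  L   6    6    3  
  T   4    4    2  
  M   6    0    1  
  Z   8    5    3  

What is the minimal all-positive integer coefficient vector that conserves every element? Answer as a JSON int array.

L: 1·6+2·6 = 18 | 6·3 = 18
T: 1·4+2·4 = 12 | 6·2 = 12
M: 1·6+2·0 = 6 | 6·1 = 6
Z: 1·8+2·5 = 18 | 6·3 = 18
gcd(1,2,6) = 1

Coefficients: [1, 2, 6]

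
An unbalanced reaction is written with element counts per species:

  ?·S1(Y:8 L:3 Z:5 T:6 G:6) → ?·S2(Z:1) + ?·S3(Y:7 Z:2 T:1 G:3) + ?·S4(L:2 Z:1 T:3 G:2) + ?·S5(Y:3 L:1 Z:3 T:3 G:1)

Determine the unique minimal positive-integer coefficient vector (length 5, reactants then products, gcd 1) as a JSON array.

Coefficients: [3, 2, 3, 4, 1]

Y: 3·8 = 24 | 2·0+3·7+4·0+1·3 = 24
L: 3·3 = 9 | 2·0+3·0+4·2+1·1 = 9
Z: 3·5 = 15 | 2·1+3·2+4·1+1·3 = 15
T: 3·6 = 18 | 2·0+3·1+4·3+1·3 = 18
G: 3·6 = 18 | 2·0+3·3+4·2+1·1 = 18
gcd(3,2,3,4,1) = 1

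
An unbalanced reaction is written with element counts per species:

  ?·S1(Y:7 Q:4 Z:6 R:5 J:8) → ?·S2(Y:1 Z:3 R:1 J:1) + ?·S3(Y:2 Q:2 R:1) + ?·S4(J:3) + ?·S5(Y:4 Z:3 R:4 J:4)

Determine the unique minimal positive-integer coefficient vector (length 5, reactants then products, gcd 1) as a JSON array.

Y: 3·7 = 21 | 5·1+6·2+5·0+1·4 = 21
Q: 3·4 = 12 | 5·0+6·2+5·0+1·0 = 12
Z: 3·6 = 18 | 5·3+6·0+5·0+1·3 = 18
R: 3·5 = 15 | 5·1+6·1+5·0+1·4 = 15
J: 3·8 = 24 | 5·1+6·0+5·3+1·4 = 24
gcd(3,5,6,5,1) = 1

Coefficients: [3, 5, 6, 5, 1]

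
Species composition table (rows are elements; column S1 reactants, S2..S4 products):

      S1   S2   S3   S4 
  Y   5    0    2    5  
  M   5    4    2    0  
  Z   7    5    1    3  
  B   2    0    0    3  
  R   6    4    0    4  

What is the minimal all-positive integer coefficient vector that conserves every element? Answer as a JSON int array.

Coefficients: [6, 5, 5, 4]

Y: 6·5 = 30 | 5·0+5·2+4·5 = 30
M: 6·5 = 30 | 5·4+5·2+4·0 = 30
Z: 6·7 = 42 | 5·5+5·1+4·3 = 42
B: 6·2 = 12 | 5·0+5·0+4·3 = 12
R: 6·6 = 36 | 5·4+5·0+4·4 = 36
gcd(6,5,5,4) = 1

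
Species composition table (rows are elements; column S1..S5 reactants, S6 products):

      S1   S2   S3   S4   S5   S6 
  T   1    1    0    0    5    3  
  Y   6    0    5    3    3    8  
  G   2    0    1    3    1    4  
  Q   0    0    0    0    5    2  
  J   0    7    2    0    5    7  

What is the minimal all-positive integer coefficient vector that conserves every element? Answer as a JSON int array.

Coefficients: [2, 3, 2, 4, 2, 5]

T: 2·1+3·1+2·0+4·0+2·5 = 15 | 5·3 = 15
Y: 2·6+3·0+2·5+4·3+2·3 = 40 | 5·8 = 40
G: 2·2+3·0+2·1+4·3+2·1 = 20 | 5·4 = 20
Q: 2·0+3·0+2·0+4·0+2·5 = 10 | 5·2 = 10
J: 2·0+3·7+2·2+4·0+2·5 = 35 | 5·7 = 35
gcd(2,3,2,4,2,5) = 1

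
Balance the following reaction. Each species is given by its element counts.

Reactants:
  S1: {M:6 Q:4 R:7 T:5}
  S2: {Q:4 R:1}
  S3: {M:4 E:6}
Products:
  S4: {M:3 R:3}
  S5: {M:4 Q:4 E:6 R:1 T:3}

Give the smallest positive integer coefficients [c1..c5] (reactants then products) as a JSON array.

Coefficients: [3, 2, 5, 6, 5]

M: 3·6+2·0+5·4 = 38 | 6·3+5·4 = 38
Q: 3·4+2·4+5·0 = 20 | 6·0+5·4 = 20
E: 3·0+2·0+5·6 = 30 | 6·0+5·6 = 30
R: 3·7+2·1+5·0 = 23 | 6·3+5·1 = 23
T: 3·5+2·0+5·0 = 15 | 6·0+5·3 = 15
gcd(3,2,5,6,5) = 1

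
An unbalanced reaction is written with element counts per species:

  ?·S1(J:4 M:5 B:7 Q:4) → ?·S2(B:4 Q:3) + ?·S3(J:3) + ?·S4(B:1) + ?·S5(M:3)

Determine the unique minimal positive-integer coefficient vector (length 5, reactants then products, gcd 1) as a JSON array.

Coefficients: [3, 4, 4, 5, 5]

J: 3·4 = 12 | 4·0+4·3+5·0+5·0 = 12
M: 3·5 = 15 | 4·0+4·0+5·0+5·3 = 15
B: 3·7 = 21 | 4·4+4·0+5·1+5·0 = 21
Q: 3·4 = 12 | 4·3+4·0+5·0+5·0 = 12
gcd(3,4,4,5,5) = 1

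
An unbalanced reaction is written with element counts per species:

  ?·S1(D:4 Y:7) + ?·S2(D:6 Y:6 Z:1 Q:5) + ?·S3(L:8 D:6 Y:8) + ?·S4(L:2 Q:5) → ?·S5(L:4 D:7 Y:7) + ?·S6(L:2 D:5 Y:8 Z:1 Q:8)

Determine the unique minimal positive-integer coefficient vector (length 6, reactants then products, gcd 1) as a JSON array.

L: 3·0+5·0+3·8+3·2 = 30 | 5·4+5·2 = 30
D: 3·4+5·6+3·6+3·0 = 60 | 5·7+5·5 = 60
Y: 3·7+5·6+3·8+3·0 = 75 | 5·7+5·8 = 75
Z: 3·0+5·1+3·0+3·0 = 5 | 5·0+5·1 = 5
Q: 3·0+5·5+3·0+3·5 = 40 | 5·0+5·8 = 40
gcd(3,5,3,3,5,5) = 1

Coefficients: [3, 5, 3, 3, 5, 5]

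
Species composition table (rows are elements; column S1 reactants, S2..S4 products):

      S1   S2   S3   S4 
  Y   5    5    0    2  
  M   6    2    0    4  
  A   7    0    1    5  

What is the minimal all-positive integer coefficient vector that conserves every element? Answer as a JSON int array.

Coefficients: [4, 2, 3, 5]

Y: 4·5 = 20 | 2·5+3·0+5·2 = 20
M: 4·6 = 24 | 2·2+3·0+5·4 = 24
A: 4·7 = 28 | 2·0+3·1+5·5 = 28
gcd(4,2,3,5) = 1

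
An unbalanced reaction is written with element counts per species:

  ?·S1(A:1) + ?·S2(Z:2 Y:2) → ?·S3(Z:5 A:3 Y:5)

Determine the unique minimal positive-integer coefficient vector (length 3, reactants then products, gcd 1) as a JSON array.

Z: 6·0+5·2 = 10 | 2·5 = 10
A: 6·1+5·0 = 6 | 2·3 = 6
Y: 6·0+5·2 = 10 | 2·5 = 10
gcd(6,5,2) = 1

Coefficients: [6, 5, 2]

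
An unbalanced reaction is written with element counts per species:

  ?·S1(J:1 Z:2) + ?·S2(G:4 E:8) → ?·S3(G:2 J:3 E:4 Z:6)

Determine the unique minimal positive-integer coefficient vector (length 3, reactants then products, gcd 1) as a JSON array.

Coefficients: [6, 1, 2]

G: 6·0+1·4 = 4 | 2·2 = 4
J: 6·1+1·0 = 6 | 2·3 = 6
E: 6·0+1·8 = 8 | 2·4 = 8
Z: 6·2+1·0 = 12 | 2·6 = 12
gcd(6,1,2) = 1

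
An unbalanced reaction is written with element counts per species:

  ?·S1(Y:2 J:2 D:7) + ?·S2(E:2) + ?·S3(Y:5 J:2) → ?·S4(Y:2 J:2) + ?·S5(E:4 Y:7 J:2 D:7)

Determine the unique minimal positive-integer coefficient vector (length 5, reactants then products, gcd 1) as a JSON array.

Coefficients: [3, 6, 5, 5, 3]

E: 3·0+6·2+5·0 = 12 | 5·0+3·4 = 12
Y: 3·2+6·0+5·5 = 31 | 5·2+3·7 = 31
J: 3·2+6·0+5·2 = 16 | 5·2+3·2 = 16
D: 3·7+6·0+5·0 = 21 | 5·0+3·7 = 21
gcd(3,6,5,5,3) = 1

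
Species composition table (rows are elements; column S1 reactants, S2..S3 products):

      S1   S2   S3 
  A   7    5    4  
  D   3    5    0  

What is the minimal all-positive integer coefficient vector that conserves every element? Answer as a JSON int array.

Coefficients: [5, 3, 5]

A: 5·7 = 35 | 3·5+5·4 = 35
D: 5·3 = 15 | 3·5+5·0 = 15
gcd(5,3,5) = 1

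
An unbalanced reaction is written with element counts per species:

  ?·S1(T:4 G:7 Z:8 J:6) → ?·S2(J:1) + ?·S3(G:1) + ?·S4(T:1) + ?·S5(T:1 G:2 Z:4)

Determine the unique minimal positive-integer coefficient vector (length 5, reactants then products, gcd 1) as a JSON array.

Coefficients: [1, 6, 3, 2, 2]

T: 1·4 = 4 | 6·0+3·0+2·1+2·1 = 4
G: 1·7 = 7 | 6·0+3·1+2·0+2·2 = 7
Z: 1·8 = 8 | 6·0+3·0+2·0+2·4 = 8
J: 1·6 = 6 | 6·1+3·0+2·0+2·0 = 6
gcd(1,6,3,2,2) = 1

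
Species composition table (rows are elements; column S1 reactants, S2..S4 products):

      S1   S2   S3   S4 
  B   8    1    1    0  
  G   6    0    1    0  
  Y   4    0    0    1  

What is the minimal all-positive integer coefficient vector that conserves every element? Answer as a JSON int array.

Coefficients: [1, 2, 6, 4]

B: 1·8 = 8 | 2·1+6·1+4·0 = 8
G: 1·6 = 6 | 2·0+6·1+4·0 = 6
Y: 1·4 = 4 | 2·0+6·0+4·1 = 4
gcd(1,2,6,4) = 1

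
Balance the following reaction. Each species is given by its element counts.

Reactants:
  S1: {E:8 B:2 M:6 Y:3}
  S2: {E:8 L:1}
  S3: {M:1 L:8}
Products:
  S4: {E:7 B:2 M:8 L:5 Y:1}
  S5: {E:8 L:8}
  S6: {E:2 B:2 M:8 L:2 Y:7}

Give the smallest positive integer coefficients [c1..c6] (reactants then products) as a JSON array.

Coefficients: [3, 4, 6, 2, 5, 1]

E: 3·8+4·8+6·0 = 56 | 2·7+5·8+1·2 = 56
B: 3·2+4·0+6·0 = 6 | 2·2+5·0+1·2 = 6
M: 3·6+4·0+6·1 = 24 | 2·8+5·0+1·8 = 24
L: 3·0+4·1+6·8 = 52 | 2·5+5·8+1·2 = 52
Y: 3·3+4·0+6·0 = 9 | 2·1+5·0+1·7 = 9
gcd(3,4,6,2,5,1) = 1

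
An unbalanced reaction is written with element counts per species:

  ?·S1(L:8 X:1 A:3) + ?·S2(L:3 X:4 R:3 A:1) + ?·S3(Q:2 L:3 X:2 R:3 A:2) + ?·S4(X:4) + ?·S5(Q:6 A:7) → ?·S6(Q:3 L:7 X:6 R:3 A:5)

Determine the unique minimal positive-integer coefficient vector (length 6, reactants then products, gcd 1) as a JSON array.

Q: 2·0+1·0+3·2+3·0+1·6 = 12 | 4·3 = 12
L: 2·8+1·3+3·3+3·0+1·0 = 28 | 4·7 = 28
X: 2·1+1·4+3·2+3·4+1·0 = 24 | 4·6 = 24
R: 2·0+1·3+3·3+3·0+1·0 = 12 | 4·3 = 12
A: 2·3+1·1+3·2+3·0+1·7 = 20 | 4·5 = 20
gcd(2,1,3,3,1,4) = 1

Coefficients: [2, 1, 3, 3, 1, 4]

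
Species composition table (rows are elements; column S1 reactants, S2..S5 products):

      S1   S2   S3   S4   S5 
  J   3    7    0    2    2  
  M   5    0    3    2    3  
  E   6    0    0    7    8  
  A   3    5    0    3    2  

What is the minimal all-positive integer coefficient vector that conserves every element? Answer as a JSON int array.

Coefficients: [5, 1, 5, 2, 2]

J: 5·3 = 15 | 1·7+5·0+2·2+2·2 = 15
M: 5·5 = 25 | 1·0+5·3+2·2+2·3 = 25
E: 5·6 = 30 | 1·0+5·0+2·7+2·8 = 30
A: 5·3 = 15 | 1·5+5·0+2·3+2·2 = 15
gcd(5,1,5,2,2) = 1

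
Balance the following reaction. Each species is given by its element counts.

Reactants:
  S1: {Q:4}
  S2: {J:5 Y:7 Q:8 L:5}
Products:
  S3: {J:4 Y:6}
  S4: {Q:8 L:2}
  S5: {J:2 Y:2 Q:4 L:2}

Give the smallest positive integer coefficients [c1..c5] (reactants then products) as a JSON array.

Coefficients: [5, 2, 2, 4, 1]

J: 5·0+2·5 = 10 | 2·4+4·0+1·2 = 10
Y: 5·0+2·7 = 14 | 2·6+4·0+1·2 = 14
Q: 5·4+2·8 = 36 | 2·0+4·8+1·4 = 36
L: 5·0+2·5 = 10 | 2·0+4·2+1·2 = 10
gcd(5,2,2,4,1) = 1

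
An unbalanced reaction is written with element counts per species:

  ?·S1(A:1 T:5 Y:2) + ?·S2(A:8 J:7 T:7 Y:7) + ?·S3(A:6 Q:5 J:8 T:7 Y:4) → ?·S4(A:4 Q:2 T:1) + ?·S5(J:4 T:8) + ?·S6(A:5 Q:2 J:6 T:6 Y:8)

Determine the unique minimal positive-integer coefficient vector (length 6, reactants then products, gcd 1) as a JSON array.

A: 5·1+2·8+4·6 = 45 | 5·4+4·0+5·5 = 45
Q: 5·0+2·0+4·5 = 20 | 5·2+4·0+5·2 = 20
J: 5·0+2·7+4·8 = 46 | 5·0+4·4+5·6 = 46
T: 5·5+2·7+4·7 = 67 | 5·1+4·8+5·6 = 67
Y: 5·2+2·7+4·4 = 40 | 5·0+4·0+5·8 = 40
gcd(5,2,4,5,4,5) = 1

Coefficients: [5, 2, 4, 5, 4, 5]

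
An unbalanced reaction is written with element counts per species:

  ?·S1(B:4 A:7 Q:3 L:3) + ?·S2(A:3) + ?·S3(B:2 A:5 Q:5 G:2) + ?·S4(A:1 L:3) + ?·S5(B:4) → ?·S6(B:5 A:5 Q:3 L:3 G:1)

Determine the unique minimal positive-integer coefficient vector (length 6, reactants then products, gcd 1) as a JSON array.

B: 1·4+1·0+3·2+5·0+5·4 = 30 | 6·5 = 30
A: 1·7+1·3+3·5+5·1+5·0 = 30 | 6·5 = 30
Q: 1·3+1·0+3·5+5·0+5·0 = 18 | 6·3 = 18
L: 1·3+1·0+3·0+5·3+5·0 = 18 | 6·3 = 18
G: 1·0+1·0+3·2+5·0+5·0 = 6 | 6·1 = 6
gcd(1,1,3,5,5,6) = 1

Coefficients: [1, 1, 3, 5, 5, 6]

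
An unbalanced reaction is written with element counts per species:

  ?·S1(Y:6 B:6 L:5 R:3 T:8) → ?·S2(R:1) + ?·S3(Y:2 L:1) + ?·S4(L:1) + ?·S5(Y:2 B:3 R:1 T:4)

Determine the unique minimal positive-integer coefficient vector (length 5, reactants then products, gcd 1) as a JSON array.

Y: 1·6 = 6 | 1·0+1·2+4·0+2·2 = 6
B: 1·6 = 6 | 1·0+1·0+4·0+2·3 = 6
L: 1·5 = 5 | 1·0+1·1+4·1+2·0 = 5
R: 1·3 = 3 | 1·1+1·0+4·0+2·1 = 3
T: 1·8 = 8 | 1·0+1·0+4·0+2·4 = 8
gcd(1,1,1,4,2) = 1

Coefficients: [1, 1, 1, 4, 2]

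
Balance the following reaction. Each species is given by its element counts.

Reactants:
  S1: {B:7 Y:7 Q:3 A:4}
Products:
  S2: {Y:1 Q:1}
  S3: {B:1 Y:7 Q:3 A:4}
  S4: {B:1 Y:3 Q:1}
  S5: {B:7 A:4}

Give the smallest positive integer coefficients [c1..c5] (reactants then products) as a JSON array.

B: 4·7 = 28 | 3·0+1·1+6·1+3·7 = 28
Y: 4·7 = 28 | 3·1+1·7+6·3+3·0 = 28
Q: 4·3 = 12 | 3·1+1·3+6·1+3·0 = 12
A: 4·4 = 16 | 3·0+1·4+6·0+3·4 = 16
gcd(4,3,1,6,3) = 1

Coefficients: [4, 3, 1, 6, 3]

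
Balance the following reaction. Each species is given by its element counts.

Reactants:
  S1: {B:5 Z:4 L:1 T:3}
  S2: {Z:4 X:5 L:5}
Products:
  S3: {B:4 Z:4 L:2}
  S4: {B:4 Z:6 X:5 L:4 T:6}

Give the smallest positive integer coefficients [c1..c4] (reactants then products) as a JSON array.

B: 4·5+2·0 = 20 | 3·4+2·4 = 20
Z: 4·4+2·4 = 24 | 3·4+2·6 = 24
X: 4·0+2·5 = 10 | 3·0+2·5 = 10
L: 4·1+2·5 = 14 | 3·2+2·4 = 14
T: 4·3+2·0 = 12 | 3·0+2·6 = 12
gcd(4,2,3,2) = 1

Coefficients: [4, 2, 3, 2]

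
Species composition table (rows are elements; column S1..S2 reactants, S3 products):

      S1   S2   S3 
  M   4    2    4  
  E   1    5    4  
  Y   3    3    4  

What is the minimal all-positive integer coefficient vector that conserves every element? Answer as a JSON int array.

M: 2·4+2·2 = 12 | 3·4 = 12
E: 2·1+2·5 = 12 | 3·4 = 12
Y: 2·3+2·3 = 12 | 3·4 = 12
gcd(2,2,3) = 1

Coefficients: [2, 2, 3]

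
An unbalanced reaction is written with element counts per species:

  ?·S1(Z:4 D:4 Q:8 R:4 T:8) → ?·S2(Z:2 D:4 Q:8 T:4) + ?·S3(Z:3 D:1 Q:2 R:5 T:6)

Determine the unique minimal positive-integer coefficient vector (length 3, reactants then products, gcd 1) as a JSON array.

Coefficients: [5, 4, 4]

Z: 5·4 = 20 | 4·2+4·3 = 20
D: 5·4 = 20 | 4·4+4·1 = 20
Q: 5·8 = 40 | 4·8+4·2 = 40
R: 5·4 = 20 | 4·0+4·5 = 20
T: 5·8 = 40 | 4·4+4·6 = 40
gcd(5,4,4) = 1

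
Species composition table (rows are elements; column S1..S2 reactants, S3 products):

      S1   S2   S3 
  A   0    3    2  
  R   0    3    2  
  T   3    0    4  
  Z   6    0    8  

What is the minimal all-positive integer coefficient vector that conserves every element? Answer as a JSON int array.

Coefficients: [4, 2, 3]

A: 4·0+2·3 = 6 | 3·2 = 6
R: 4·0+2·3 = 6 | 3·2 = 6
T: 4·3+2·0 = 12 | 3·4 = 12
Z: 4·6+2·0 = 24 | 3·8 = 24
gcd(4,2,3) = 1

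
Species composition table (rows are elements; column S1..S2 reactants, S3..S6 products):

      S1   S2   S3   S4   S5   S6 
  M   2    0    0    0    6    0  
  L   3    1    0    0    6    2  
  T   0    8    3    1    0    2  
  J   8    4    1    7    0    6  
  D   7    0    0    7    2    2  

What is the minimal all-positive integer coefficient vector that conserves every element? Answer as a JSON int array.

Coefficients: [6, 4, 6, 4, 2, 5]

M: 6·2+4·0 = 12 | 6·0+4·0+2·6+5·0 = 12
L: 6·3+4·1 = 22 | 6·0+4·0+2·6+5·2 = 22
T: 6·0+4·8 = 32 | 6·3+4·1+2·0+5·2 = 32
J: 6·8+4·4 = 64 | 6·1+4·7+2·0+5·6 = 64
D: 6·7+4·0 = 42 | 6·0+4·7+2·2+5·2 = 42
gcd(6,4,6,4,2,5) = 1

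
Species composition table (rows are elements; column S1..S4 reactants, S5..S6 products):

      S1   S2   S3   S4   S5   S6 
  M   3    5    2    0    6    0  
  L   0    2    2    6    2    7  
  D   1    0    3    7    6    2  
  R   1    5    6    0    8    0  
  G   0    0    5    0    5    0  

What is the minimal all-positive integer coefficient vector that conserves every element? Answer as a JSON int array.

Coefficients: [5, 1, 5, 2, 5, 2]

M: 5·3+1·5+5·2+2·0 = 30 | 5·6+2·0 = 30
L: 5·0+1·2+5·2+2·6 = 24 | 5·2+2·7 = 24
D: 5·1+1·0+5·3+2·7 = 34 | 5·6+2·2 = 34
R: 5·1+1·5+5·6+2·0 = 40 | 5·8+2·0 = 40
G: 5·0+1·0+5·5+2·0 = 25 | 5·5+2·0 = 25
gcd(5,1,5,2,5,2) = 1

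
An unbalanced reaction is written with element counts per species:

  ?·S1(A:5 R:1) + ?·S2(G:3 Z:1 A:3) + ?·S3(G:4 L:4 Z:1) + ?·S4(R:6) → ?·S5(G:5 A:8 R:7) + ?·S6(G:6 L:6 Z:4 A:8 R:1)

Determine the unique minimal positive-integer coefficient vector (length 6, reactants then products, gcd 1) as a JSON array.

Coefficients: [5, 5, 3, 3, 3, 2]

G: 5·0+5·3+3·4+3·0 = 27 | 3·5+2·6 = 27
L: 5·0+5·0+3·4+3·0 = 12 | 3·0+2·6 = 12
Z: 5·0+5·1+3·1+3·0 = 8 | 3·0+2·4 = 8
A: 5·5+5·3+3·0+3·0 = 40 | 3·8+2·8 = 40
R: 5·1+5·0+3·0+3·6 = 23 | 3·7+2·1 = 23
gcd(5,5,3,3,3,2) = 1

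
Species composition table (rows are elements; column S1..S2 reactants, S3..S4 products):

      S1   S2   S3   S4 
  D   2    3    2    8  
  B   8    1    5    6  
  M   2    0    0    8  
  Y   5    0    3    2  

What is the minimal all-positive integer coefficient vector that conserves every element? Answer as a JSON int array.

Coefficients: [4, 4, 6, 1]

D: 4·2+4·3 = 20 | 6·2+1·8 = 20
B: 4·8+4·1 = 36 | 6·5+1·6 = 36
M: 4·2+4·0 = 8 | 6·0+1·8 = 8
Y: 4·5+4·0 = 20 | 6·3+1·2 = 20
gcd(4,4,6,1) = 1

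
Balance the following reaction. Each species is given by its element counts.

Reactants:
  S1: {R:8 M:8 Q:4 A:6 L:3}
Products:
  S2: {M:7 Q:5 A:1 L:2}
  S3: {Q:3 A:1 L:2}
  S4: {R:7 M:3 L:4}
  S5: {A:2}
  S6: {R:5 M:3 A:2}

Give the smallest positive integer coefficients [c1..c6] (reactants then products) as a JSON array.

Coefficients: [4, 2, 2, 1, 5, 5]

R: 4·8 = 32 | 2·0+2·0+1·7+5·0+5·5 = 32
M: 4·8 = 32 | 2·7+2·0+1·3+5·0+5·3 = 32
Q: 4·4 = 16 | 2·5+2·3+1·0+5·0+5·0 = 16
A: 4·6 = 24 | 2·1+2·1+1·0+5·2+5·2 = 24
L: 4·3 = 12 | 2·2+2·2+1·4+5·0+5·0 = 12
gcd(4,2,2,1,5,5) = 1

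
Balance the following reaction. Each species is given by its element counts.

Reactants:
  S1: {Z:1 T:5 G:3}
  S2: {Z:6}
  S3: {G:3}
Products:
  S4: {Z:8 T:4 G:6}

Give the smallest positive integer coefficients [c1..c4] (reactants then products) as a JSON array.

Coefficients: [4, 6, 6, 5]

Z: 4·1+6·6+6·0 = 40 | 5·8 = 40
T: 4·5+6·0+6·0 = 20 | 5·4 = 20
G: 4·3+6·0+6·3 = 30 | 5·6 = 30
gcd(4,6,6,5) = 1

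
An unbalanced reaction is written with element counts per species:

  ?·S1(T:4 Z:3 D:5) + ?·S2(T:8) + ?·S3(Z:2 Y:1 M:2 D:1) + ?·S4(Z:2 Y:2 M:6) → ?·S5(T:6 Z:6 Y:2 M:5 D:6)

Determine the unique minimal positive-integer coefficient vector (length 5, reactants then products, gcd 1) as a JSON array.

Coefficients: [4, 1, 4, 2, 4]

T: 4·4+1·8+4·0+2·0 = 24 | 4·6 = 24
Z: 4·3+1·0+4·2+2·2 = 24 | 4·6 = 24
Y: 4·0+1·0+4·1+2·2 = 8 | 4·2 = 8
M: 4·0+1·0+4·2+2·6 = 20 | 4·5 = 20
D: 4·5+1·0+4·1+2·0 = 24 | 4·6 = 24
gcd(4,1,4,2,4) = 1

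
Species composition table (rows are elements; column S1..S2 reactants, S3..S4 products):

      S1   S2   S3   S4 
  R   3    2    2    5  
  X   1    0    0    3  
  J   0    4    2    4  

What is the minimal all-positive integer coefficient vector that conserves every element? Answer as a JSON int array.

Coefficients: [3, 4, 6, 1]

R: 3·3+4·2 = 17 | 6·2+1·5 = 17
X: 3·1+4·0 = 3 | 6·0+1·3 = 3
J: 3·0+4·4 = 16 | 6·2+1·4 = 16
gcd(3,4,6,1) = 1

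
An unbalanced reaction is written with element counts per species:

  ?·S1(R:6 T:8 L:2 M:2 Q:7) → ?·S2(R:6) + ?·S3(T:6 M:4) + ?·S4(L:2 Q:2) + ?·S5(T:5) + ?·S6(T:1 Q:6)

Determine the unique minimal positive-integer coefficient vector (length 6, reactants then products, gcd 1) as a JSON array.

Coefficients: [6, 6, 3, 6, 5, 5]

R: 6·6 = 36 | 6·6+3·0+6·0+5·0+5·0 = 36
T: 6·8 = 48 | 6·0+3·6+6·0+5·5+5·1 = 48
L: 6·2 = 12 | 6·0+3·0+6·2+5·0+5·0 = 12
M: 6·2 = 12 | 6·0+3·4+6·0+5·0+5·0 = 12
Q: 6·7 = 42 | 6·0+3·0+6·2+5·0+5·6 = 42
gcd(6,6,3,6,5,5) = 1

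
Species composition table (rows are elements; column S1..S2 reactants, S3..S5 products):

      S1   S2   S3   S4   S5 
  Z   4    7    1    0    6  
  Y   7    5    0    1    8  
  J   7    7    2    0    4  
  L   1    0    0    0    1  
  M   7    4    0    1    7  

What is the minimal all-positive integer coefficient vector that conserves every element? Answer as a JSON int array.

Z: 1·4+1·7 = 11 | 5·1+4·0+1·6 = 11
Y: 1·7+1·5 = 12 | 5·0+4·1+1·8 = 12
J: 1·7+1·7 = 14 | 5·2+4·0+1·4 = 14
L: 1·1+1·0 = 1 | 5·0+4·0+1·1 = 1
M: 1·7+1·4 = 11 | 5·0+4·1+1·7 = 11
gcd(1,1,5,4,1) = 1

Coefficients: [1, 1, 5, 4, 1]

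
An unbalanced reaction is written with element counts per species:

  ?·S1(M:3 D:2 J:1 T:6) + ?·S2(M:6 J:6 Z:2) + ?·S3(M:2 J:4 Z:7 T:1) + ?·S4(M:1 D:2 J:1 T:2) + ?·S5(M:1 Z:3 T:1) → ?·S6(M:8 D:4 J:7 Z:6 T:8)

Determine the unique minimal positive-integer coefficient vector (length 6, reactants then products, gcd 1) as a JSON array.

Coefficients: [3, 2, 2, 5, 2, 4]

M: 3·3+2·6+2·2+5·1+2·1 = 32 | 4·8 = 32
D: 3·2+2·0+2·0+5·2+2·0 = 16 | 4·4 = 16
J: 3·1+2·6+2·4+5·1+2·0 = 28 | 4·7 = 28
Z: 3·0+2·2+2·7+5·0+2·3 = 24 | 4·6 = 24
T: 3·6+2·0+2·1+5·2+2·1 = 32 | 4·8 = 32
gcd(3,2,2,5,2,4) = 1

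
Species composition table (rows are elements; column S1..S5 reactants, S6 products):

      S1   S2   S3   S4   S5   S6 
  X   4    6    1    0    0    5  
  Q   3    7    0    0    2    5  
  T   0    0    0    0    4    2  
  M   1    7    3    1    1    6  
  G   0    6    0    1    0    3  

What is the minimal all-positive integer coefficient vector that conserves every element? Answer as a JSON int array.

Coefficients: [3, 1, 2, 6, 2, 4]

X: 3·4+1·6+2·1+6·0+2·0 = 20 | 4·5 = 20
Q: 3·3+1·7+2·0+6·0+2·2 = 20 | 4·5 = 20
T: 3·0+1·0+2·0+6·0+2·4 = 8 | 4·2 = 8
M: 3·1+1·7+2·3+6·1+2·1 = 24 | 4·6 = 24
G: 3·0+1·6+2·0+6·1+2·0 = 12 | 4·3 = 12
gcd(3,1,2,6,2,4) = 1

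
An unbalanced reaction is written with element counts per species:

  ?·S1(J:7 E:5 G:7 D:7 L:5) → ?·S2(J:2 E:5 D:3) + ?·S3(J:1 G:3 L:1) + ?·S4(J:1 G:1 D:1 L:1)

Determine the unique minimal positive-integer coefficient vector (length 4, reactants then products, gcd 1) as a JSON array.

J: 1·7 = 7 | 1·2+1·1+4·1 = 7
E: 1·5 = 5 | 1·5+1·0+4·0 = 5
G: 1·7 = 7 | 1·0+1·3+4·1 = 7
D: 1·7 = 7 | 1·3+1·0+4·1 = 7
L: 1·5 = 5 | 1·0+1·1+4·1 = 5
gcd(1,1,1,4) = 1

Coefficients: [1, 1, 1, 4]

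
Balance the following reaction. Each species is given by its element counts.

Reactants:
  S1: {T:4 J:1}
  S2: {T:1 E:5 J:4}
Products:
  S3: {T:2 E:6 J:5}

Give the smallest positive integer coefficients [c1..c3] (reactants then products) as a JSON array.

Coefficients: [1, 6, 5]

T: 1·4+6·1 = 10 | 5·2 = 10
E: 1·0+6·5 = 30 | 5·6 = 30
J: 1·1+6·4 = 25 | 5·5 = 25
gcd(1,6,5) = 1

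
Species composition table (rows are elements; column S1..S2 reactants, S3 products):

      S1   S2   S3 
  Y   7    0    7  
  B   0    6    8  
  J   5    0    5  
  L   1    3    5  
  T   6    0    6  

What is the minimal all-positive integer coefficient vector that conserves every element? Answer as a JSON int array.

Coefficients: [3, 4, 3]

Y: 3·7+4·0 = 21 | 3·7 = 21
B: 3·0+4·6 = 24 | 3·8 = 24
J: 3·5+4·0 = 15 | 3·5 = 15
L: 3·1+4·3 = 15 | 3·5 = 15
T: 3·6+4·0 = 18 | 3·6 = 18
gcd(3,4,3) = 1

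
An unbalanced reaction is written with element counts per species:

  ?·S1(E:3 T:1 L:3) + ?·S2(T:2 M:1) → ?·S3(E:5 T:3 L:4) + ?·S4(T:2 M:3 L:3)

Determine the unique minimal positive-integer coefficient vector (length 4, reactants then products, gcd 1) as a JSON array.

E: 5·3+3·0 = 15 | 3·5+1·0 = 15
T: 5·1+3·2 = 11 | 3·3+1·2 = 11
M: 5·0+3·1 = 3 | 3·0+1·3 = 3
L: 5·3+3·0 = 15 | 3·4+1·3 = 15
gcd(5,3,3,1) = 1

Coefficients: [5, 3, 3, 1]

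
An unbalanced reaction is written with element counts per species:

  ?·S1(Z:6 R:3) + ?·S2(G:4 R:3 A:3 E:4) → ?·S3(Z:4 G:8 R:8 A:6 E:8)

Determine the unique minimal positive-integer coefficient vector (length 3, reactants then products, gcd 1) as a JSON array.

Coefficients: [2, 6, 3]

Z: 2·6+6·0 = 12 | 3·4 = 12
G: 2·0+6·4 = 24 | 3·8 = 24
R: 2·3+6·3 = 24 | 3·8 = 24
A: 2·0+6·3 = 18 | 3·6 = 18
E: 2·0+6·4 = 24 | 3·8 = 24
gcd(2,6,3) = 1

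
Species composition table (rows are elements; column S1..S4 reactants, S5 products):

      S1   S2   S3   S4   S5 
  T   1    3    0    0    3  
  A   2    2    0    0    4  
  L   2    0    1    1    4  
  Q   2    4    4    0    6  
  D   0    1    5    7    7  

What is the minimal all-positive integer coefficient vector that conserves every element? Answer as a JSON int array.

Coefficients: [6, 2, 1, 3, 4]

T: 6·1+2·3+1·0+3·0 = 12 | 4·3 = 12
A: 6·2+2·2+1·0+3·0 = 16 | 4·4 = 16
L: 6·2+2·0+1·1+3·1 = 16 | 4·4 = 16
Q: 6·2+2·4+1·4+3·0 = 24 | 4·6 = 24
D: 6·0+2·1+1·5+3·7 = 28 | 4·7 = 28
gcd(6,2,1,3,4) = 1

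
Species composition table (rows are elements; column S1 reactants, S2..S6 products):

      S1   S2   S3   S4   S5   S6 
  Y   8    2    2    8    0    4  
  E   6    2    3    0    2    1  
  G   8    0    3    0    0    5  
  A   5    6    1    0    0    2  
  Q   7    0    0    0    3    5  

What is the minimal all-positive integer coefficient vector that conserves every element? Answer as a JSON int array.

Y: 6·8 = 48 | 2·2+6·2+1·8+4·0+6·4 = 48
E: 6·6 = 36 | 2·2+6·3+1·0+4·2+6·1 = 36
G: 6·8 = 48 | 2·0+6·3+1·0+4·0+6·5 = 48
A: 6·5 = 30 | 2·6+6·1+1·0+4·0+6·2 = 30
Q: 6·7 = 42 | 2·0+6·0+1·0+4·3+6·5 = 42
gcd(6,2,6,1,4,6) = 1

Coefficients: [6, 2, 6, 1, 4, 6]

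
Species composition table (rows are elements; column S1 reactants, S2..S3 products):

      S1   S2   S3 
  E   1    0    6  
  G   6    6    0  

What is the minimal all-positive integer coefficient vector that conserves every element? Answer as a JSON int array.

E: 6·1 = 6 | 6·0+1·6 = 6
G: 6·6 = 36 | 6·6+1·0 = 36
gcd(6,6,1) = 1

Coefficients: [6, 6, 1]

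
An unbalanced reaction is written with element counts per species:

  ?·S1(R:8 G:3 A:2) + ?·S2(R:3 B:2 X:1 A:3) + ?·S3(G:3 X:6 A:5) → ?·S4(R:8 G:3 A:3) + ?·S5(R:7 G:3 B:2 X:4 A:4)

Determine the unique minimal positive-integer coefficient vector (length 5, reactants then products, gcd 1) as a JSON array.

Coefficients: [6, 2, 1, 5, 2]

R: 6·8+2·3+1·0 = 54 | 5·8+2·7 = 54
G: 6·3+2·0+1·3 = 21 | 5·3+2·3 = 21
B: 6·0+2·2+1·0 = 4 | 5·0+2·2 = 4
X: 6·0+2·1+1·6 = 8 | 5·0+2·4 = 8
A: 6·2+2·3+1·5 = 23 | 5·3+2·4 = 23
gcd(6,2,1,5,2) = 1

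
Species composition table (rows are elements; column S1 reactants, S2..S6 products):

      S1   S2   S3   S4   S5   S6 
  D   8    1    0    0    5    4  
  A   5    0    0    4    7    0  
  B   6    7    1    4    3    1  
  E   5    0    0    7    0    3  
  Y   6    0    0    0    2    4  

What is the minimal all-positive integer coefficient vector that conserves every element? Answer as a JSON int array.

D: 5·8 = 40 | 1·1+4·0+1·0+3·5+6·4 = 40
A: 5·5 = 25 | 1·0+4·0+1·4+3·7+6·0 = 25
B: 5·6 = 30 | 1·7+4·1+1·4+3·3+6·1 = 30
E: 5·5 = 25 | 1·0+4·0+1·7+3·0+6·3 = 25
Y: 5·6 = 30 | 1·0+4·0+1·0+3·2+6·4 = 30
gcd(5,1,4,1,3,6) = 1

Coefficients: [5, 1, 4, 1, 3, 6]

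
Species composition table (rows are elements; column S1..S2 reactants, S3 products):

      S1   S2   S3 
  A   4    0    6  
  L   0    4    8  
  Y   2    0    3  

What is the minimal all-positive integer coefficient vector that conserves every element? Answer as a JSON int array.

Coefficients: [3, 4, 2]

A: 3·4+4·0 = 12 | 2·6 = 12
L: 3·0+4·4 = 16 | 2·8 = 16
Y: 3·2+4·0 = 6 | 2·3 = 6
gcd(3,4,2) = 1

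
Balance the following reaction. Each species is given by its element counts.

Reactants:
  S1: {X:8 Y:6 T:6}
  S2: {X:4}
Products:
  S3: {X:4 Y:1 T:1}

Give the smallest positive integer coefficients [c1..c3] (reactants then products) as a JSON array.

Coefficients: [1, 4, 6]

X: 1·8+4·4 = 24 | 6·4 = 24
Y: 1·6+4·0 = 6 | 6·1 = 6
T: 1·6+4·0 = 6 | 6·1 = 6
gcd(1,4,6) = 1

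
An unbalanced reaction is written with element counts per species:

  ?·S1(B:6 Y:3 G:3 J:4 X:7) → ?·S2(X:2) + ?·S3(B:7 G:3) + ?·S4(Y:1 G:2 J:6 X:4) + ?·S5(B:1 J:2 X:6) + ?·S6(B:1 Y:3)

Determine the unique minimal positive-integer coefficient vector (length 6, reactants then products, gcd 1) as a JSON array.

Coefficients: [6, 6, 4, 3, 3, 5]

B: 6·6 = 36 | 6·0+4·7+3·0+3·1+5·1 = 36
Y: 6·3 = 18 | 6·0+4·0+3·1+3·0+5·3 = 18
G: 6·3 = 18 | 6·0+4·3+3·2+3·0+5·0 = 18
J: 6·4 = 24 | 6·0+4·0+3·6+3·2+5·0 = 24
X: 6·7 = 42 | 6·2+4·0+3·4+3·6+5·0 = 42
gcd(6,6,4,3,3,5) = 1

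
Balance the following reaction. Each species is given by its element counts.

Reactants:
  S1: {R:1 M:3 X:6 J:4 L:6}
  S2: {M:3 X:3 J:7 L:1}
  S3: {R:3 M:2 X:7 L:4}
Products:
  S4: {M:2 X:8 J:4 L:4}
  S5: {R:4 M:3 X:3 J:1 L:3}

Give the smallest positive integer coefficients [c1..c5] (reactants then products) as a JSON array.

Coefficients: [2, 3, 6, 6, 5]

R: 2·1+3·0+6·3 = 20 | 6·0+5·4 = 20
M: 2·3+3·3+6·2 = 27 | 6·2+5·3 = 27
X: 2·6+3·3+6·7 = 63 | 6·8+5·3 = 63
J: 2·4+3·7+6·0 = 29 | 6·4+5·1 = 29
L: 2·6+3·1+6·4 = 39 | 6·4+5·3 = 39
gcd(2,3,6,6,5) = 1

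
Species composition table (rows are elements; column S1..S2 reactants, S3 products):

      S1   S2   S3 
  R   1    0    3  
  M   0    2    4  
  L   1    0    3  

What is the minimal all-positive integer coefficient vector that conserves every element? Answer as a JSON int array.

Coefficients: [3, 2, 1]

R: 3·1+2·0 = 3 | 1·3 = 3
M: 3·0+2·2 = 4 | 1·4 = 4
L: 3·1+2·0 = 3 | 1·3 = 3
gcd(3,2,1) = 1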